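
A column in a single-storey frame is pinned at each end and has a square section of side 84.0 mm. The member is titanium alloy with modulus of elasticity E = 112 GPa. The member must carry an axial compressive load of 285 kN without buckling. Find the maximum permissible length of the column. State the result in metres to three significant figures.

L_max ≈ 4.01 m

I = a⁴/12 = 84.0⁴/12 = 4.149×10^6 mm⁴
I = 4.149×10^-6 m⁴
At the buckling limit P_cr = P = 2.850×10^5 N
From P_cr = π²EI/(K·L)²:  L = (1/K)·√(π²EI/P_cr) = (1/1)·√(π²×1.12×10^11×4.149×10^-6/2.850×10^5)
L = 4.01 m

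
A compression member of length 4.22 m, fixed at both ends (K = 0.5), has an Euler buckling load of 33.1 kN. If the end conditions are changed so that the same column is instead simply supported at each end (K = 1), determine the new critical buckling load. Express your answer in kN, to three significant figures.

P_cr ∝ 1/K², so P_cr,new = P_cr,old × (K_old/K_new)² = 33.1 × (0.5/1)²
= 33.1 × 0.2500 = 8.28 kN

P_cr ≈ 8.28 kN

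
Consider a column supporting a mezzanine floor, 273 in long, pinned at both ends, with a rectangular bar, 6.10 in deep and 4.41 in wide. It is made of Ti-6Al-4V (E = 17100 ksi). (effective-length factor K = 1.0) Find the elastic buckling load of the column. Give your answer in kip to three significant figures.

Buckling occurs about the weak axis: I_min = h·b³/12 with b = 4.41 in (the shorter side).
I_min = 6.10×4.41³/12 = 43.60 in⁴
Effective length L_e = K·L = 1 × 273 = 273.0 in
P_cr = π²EI / L_e² = π² × 17100×10³ × 43.60 / 273.0² = 9.873×10^4 lb

P_cr ≈ 98.7 kip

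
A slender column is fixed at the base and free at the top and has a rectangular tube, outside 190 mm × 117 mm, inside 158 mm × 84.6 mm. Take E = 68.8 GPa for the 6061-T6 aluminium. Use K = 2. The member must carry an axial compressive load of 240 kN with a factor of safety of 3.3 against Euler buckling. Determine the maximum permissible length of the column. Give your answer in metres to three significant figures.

L_max ≈ 1.93 m

Weak-axis I_min = (h_o·b_o³ − h_i·b_i³)/12 with b_o = 117, b_i = 84.60 mm (shorter outer/inner sides).
I_min = (190×117³ − 158.0×84.60³)/12 = 1.739×10^7 mm⁴
I = 1.739×10^-5 m⁴
Required critical load P_cr = n·P = 3.3 × 240 = 792.0 kN = 7.920×10^5 N
From P_cr = π²EI/(K·L)²:  L = (1/K)·√(π²EI/P_cr) = (1/2)·√(π²×6.88×10^10×1.739×10^-5/7.920×10^5)
L = 1.93 m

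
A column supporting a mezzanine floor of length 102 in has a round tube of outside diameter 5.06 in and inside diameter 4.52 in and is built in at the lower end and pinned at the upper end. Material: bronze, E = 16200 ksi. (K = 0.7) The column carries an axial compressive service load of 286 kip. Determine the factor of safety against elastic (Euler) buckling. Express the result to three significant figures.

n ≈ 1.28

d_o = 5.06 in, d_i = 4.52 in
I = π(d_o⁴ − d_i⁴)/64 = π(5.06⁴ − 4.520⁴)/64 = 11.69 in⁴
Effective length L_e = K·L = 0.7 × 102 = 71.40 in
P_cr = π²EI / L_e² = π² × 16200×10³ × 11.69 / 71.40² = 3.666×10^5 lb
Factor of safety n = P_cr / P = 366.63 / 286 = 1.28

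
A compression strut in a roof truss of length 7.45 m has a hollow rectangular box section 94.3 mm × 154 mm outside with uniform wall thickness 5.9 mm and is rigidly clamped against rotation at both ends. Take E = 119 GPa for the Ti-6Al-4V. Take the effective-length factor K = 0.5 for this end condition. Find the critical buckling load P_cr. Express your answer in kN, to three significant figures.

P_cr ≈ 348 kN

Inner dimensions: h_i = 154 − 2×5.9 = 142.2 mm, b_i = 94.3 − 2×5.9 = 82.50 mm
Weak-axis I_min = (h_o·b_o³ − h_i·b_i³)/12 with b_o = 94.3, b_i = 82.50 mm (shorter outer/inner sides).
I_min = (154×94.3³ − 142.2×82.50³)/12 = 4.108×10^6 mm⁴
I = 4.108×10^6 mm⁴ = 4.108×10^-6 m⁴
Effective length L_e = K·L = 0.5 × 7.45 = 3.725 m
P_cr = π²EI / L_e² = π² × 119×10⁹ × 4.108×10^-6 / 3.725² = 3.477×10^5 N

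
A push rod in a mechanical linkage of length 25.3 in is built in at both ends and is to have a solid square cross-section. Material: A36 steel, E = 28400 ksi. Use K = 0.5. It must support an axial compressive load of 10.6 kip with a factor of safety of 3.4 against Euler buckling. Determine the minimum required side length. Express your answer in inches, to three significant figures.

a ≈ 0.705 in

Required P_cr = n·P = 3.4 × 10.6 = 36.04 kip
L_e = K·L = 0.5 × 25.3 = 12.65 in
Required I = P_cr·L_e²/(π²E) = 3.604×10^4 × 12.65² / (π² × 2.84×10^7) = 2.058×10^-2 in⁴
Solid square: I = a⁴/12  ⇒  a = (12I)^(1/4) = (12×2.058×10^-2)^(1/4) = 0.705 in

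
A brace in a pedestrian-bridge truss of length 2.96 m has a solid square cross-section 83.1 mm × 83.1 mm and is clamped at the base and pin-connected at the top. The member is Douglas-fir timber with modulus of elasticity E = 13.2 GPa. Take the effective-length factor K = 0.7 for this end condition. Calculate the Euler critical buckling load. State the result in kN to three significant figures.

P_cr ≈ 121 kN

I = a⁴/12 = 83.1⁴/12 = 3.974×10^6 mm⁴
I = 3.974×10^6 mm⁴ = 3.974×10^-6 m⁴
Effective length L_e = K·L = 0.7 × 2.96 = 2.072 m
P_cr = π²EI / L_e² = π² × 13.2×10⁹ × 3.974×10^-6 / 2.072² = 1.206×10^5 N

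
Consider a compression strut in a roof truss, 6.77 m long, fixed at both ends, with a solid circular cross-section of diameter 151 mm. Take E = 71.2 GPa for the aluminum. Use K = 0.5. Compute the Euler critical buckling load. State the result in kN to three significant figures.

P_cr ≈ 1570 kN

I = πd⁴/64 = π×151⁴/64 = 2.552×10^7 mm⁴
I = 2.552×10^7 mm⁴ = 2.552×10^-5 m⁴
Effective length L_e = K·L = 0.5 × 6.77 = 3.385 m
P_cr = π²EI / L_e² = π² × 71.2×10⁹ × 2.552×10^-5 / 3.385² = 1.565×10^6 N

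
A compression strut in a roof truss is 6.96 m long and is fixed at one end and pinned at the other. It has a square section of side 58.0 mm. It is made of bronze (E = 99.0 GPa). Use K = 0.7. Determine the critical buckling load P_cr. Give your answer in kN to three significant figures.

I = a⁴/12 = 58.0⁴/12 = 9.430×10^5 mm⁴
I = 9.430×10^5 mm⁴ = 9.430×10^-7 m⁴
Effective length L_e = K·L = 0.7 × 6.96 = 4.872 m
P_cr = π²EI / L_e² = π² × 99.0×10⁹ × 9.430×10^-7 / 4.872² = 3.882×10^4 N

P_cr ≈ 38.8 kN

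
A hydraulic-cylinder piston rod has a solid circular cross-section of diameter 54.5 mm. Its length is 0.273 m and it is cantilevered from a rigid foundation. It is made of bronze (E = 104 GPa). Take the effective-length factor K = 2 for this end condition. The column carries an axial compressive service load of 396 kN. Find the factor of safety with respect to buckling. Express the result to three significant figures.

n ≈ 3.77

I = πd⁴/64 = π×54.5⁴/64 = 4.331×10^5 mm⁴
I = 4.331×10^5 mm⁴ = 4.331×10^-7 m⁴
Effective length L_e = K·L = 2 × 0.273 = 0.5460 m
P_cr = π²EI / L_e² = π² × 104×10⁹ × 4.331×10^-7 / 0.5460² = 1.491×10^6 N
Factor of safety n = P_cr / P = 1491.1 / 396 = 3.77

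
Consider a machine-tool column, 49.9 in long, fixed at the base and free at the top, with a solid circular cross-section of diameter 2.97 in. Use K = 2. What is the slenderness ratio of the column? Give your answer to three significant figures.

I = πd⁴/64 = π×2.97⁴/64 = 3.819 in⁴
A = 6.928 in²;  r_min = √(I/A) = √(3.819/6.928) = 0.7425 in
L_e = K·L = 2 × 49.9 = 99.80 in
λ = L_e / r_min = 99.800 / 0.7425 = 134

λ ≈ 134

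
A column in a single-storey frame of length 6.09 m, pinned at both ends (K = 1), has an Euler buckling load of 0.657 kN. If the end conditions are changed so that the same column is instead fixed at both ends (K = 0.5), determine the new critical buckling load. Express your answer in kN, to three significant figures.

P_cr ≈ 2.63 kN

P_cr ∝ 1/K², so P_cr,new = P_cr,old × (K_old/K_new)² = 0.657 × (1/0.5)²
= 0.657 × 4.000 = 2.63 kN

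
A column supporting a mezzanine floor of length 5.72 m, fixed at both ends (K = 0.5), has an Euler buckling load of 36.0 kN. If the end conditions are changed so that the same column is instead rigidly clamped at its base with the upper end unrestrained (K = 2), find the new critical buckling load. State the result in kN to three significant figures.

P_cr ∝ 1/K², so P_cr,new = P_cr,old × (K_old/K_new)² = 36.0 × (0.5/2)²
= 36.0 × 0.06250 = 2.25 kN

P_cr ≈ 2.25 kN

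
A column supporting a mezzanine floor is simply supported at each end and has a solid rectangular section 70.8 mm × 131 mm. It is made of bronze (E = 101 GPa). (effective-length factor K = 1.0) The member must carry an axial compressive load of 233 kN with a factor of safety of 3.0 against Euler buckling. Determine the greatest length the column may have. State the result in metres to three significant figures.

Buckling occurs about the weak axis: I_min = h·b³/12 with b = 70.8 mm (the shorter side).
I_min = 131×70.8³/12 = 3.874×10^6 mm⁴
I = 3.874×10^-6 m⁴
Required critical load P_cr = n·P = 3.0 × 233 = 699.0 kN = 6.990×10^5 N
From P_cr = π²EI/(K·L)²:  L = (1/K)·√(π²EI/P_cr) = (1/1)·√(π²×1.01×10^11×3.874×10^-6/6.990×10^5)
L = 2.35 m

L_max ≈ 2.35 m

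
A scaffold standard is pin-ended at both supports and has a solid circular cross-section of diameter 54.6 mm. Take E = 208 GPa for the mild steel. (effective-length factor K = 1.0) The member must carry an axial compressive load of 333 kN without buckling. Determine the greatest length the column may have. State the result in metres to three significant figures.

I = πd⁴/64 = π×54.6⁴/64 = 4.363×10^5 mm⁴
I = 4.363×10^-7 m⁴
At the buckling limit P_cr = P = 3.330×10^5 N
From P_cr = π²EI/(K·L)²:  L = (1/K)·√(π²EI/P_cr) = (1/1)·√(π²×2.08×10^11×4.363×10^-7/3.330×10^5)
L = 1.64 m

L_max ≈ 1.64 m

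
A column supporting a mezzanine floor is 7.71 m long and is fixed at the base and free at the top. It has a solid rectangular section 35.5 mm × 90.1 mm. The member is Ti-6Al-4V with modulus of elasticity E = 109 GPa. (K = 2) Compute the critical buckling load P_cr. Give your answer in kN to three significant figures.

P_cr ≈ 1.52 kN

Buckling occurs about the weak axis: I_min = h·b³/12 with b = 35.5 mm (the shorter side).
I_min = 90.1×35.5³/12 = 3.359×10^5 mm⁴
I = 3.359×10^5 mm⁴ = 3.359×10^-7 m⁴
Effective length L_e = K·L = 2 × 7.71 = 15.42 m
P_cr = π²EI / L_e² = π² × 109×10⁹ × 3.359×10^-7 / 15.42² = 1.520×10^3 N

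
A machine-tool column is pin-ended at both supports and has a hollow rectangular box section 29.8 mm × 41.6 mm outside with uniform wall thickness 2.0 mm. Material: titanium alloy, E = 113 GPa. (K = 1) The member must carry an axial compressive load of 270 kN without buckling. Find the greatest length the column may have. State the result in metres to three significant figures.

Inner dimensions: h_i = 41.6 − 2×2.0 = 37.60 mm, b_i = 29.8 − 2×2.0 = 25.80 mm
Weak-axis I_min = (h_o·b_o³ − h_i·b_i³)/12 with b_o = 29.8, b_i = 25.80 mm (shorter outer/inner sides).
I_min = (41.6×29.8³ − 37.60×25.80³)/12 = 3.793×10^4 mm⁴
I = 3.793×10^-8 m⁴
At the buckling limit P_cr = P = 2.700×10^5 N
From P_cr = π²EI/(K·L)²:  L = (1/K)·√(π²EI/P_cr) = (1/1)·√(π²×1.13×10^11×3.793×10^-8/2.700×10^5)
L = 0.396 m

L_max ≈ 0.396 m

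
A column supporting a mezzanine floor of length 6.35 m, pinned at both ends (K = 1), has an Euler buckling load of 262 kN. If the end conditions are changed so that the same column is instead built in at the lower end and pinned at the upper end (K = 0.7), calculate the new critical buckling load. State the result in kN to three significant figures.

P_cr ∝ 1/K², so P_cr,new = P_cr,old × (K_old/K_new)² = 262 × (1/0.7)²
= 262 × 2.041 = 535 kN

P_cr ≈ 535 kN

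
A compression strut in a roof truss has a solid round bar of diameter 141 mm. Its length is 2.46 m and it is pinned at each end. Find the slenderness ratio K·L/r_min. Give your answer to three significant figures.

λ ≈ 69.8

For a solid circle r = d/4 = 141/4 = 35.25 mm
L_e = K·L = 1 × 2.46 m = 2.460 m = 2460.0 mm
λ = L_e / r_min = 2460.0 / 35.25 = 69.8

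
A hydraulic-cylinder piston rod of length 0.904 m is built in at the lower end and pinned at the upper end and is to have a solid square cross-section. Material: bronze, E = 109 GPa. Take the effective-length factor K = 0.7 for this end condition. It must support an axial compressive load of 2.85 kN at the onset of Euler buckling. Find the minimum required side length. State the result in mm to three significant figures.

L_e = K·L = 0.7 × 0.904 = 0.6328 m
Required I = P_cr·L_e²/(π²E) = 2.850×10^3 × 0.6328² / (π² × 1.09×10^11) = 1.061×10^-9 m⁴
I_req = 1.061×10^3 mm⁴
Solid square: I = a⁴/12  ⇒  a = (12I)^(1/4) = (12×1.061×10^3)^(1/4) = 10.6 mm

a ≈ 10.6 mm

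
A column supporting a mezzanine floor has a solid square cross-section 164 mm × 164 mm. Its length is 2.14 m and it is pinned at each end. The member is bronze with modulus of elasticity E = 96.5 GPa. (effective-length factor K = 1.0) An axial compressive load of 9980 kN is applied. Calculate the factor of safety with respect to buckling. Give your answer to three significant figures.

n ≈ 1.26

I = a⁴/12 = 164⁴/12 = 6.028×10^7 mm⁴
I = 6.028×10^7 mm⁴ = 6.028×10^-5 m⁴
Effective length L_e = K·L = 1 × 2.14 = 2.140 m
P_cr = π²EI / L_e² = π² × 96.5×10⁹ × 6.028×10^-5 / 2.140² = 1.254×10^7 N
Factor of safety n = P_cr / P = 12537 / 9980 = 1.26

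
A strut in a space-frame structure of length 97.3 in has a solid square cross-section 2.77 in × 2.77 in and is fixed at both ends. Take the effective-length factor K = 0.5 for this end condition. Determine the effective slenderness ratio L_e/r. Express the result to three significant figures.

I = a⁴/12 = 2.77⁴/12 = 4.906 in⁴
A = 7.673 in²;  r_min = √(I/A) = √(4.906/7.673) = 0.7996 in
L_e = K·L = 0.5 × 97.3 = 48.65 in
λ = L_e / r_min = 48.650 / 0.7996 = 60.8

λ ≈ 60.8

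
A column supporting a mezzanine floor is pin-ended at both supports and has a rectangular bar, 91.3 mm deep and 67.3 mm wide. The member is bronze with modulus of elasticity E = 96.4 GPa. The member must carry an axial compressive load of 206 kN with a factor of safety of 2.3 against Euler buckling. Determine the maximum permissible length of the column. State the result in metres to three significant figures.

Buckling occurs about the weak axis: I_min = h·b³/12 with b = 67.3 mm (the shorter side).
I_min = 91.3×67.3³/12 = 2.319×10^6 mm⁴
I = 2.319×10^-6 m⁴
Required critical load P_cr = n·P = 2.3 × 206 = 473.8 kN = 4.738×10^5 N
From P_cr = π²EI/(K·L)²:  L = (1/K)·√(π²EI/P_cr) = (1/1)·√(π²×9.64×10^10×2.319×10^-6/4.738×10^5)
L = 2.16 m

L_max ≈ 2.16 m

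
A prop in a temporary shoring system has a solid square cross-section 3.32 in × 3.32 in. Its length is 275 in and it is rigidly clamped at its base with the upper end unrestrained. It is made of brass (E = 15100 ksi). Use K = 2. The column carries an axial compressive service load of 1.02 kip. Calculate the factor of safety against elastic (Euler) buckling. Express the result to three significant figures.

I = a⁴/12 = 3.32⁴/12 = 10.12 in⁴
Effective length L_e = K·L = 2 × 275 = 550.0 in
P_cr = π²EI / L_e² = π² × 15100×10³ × 10.12 / 550.0² = 4.988×10^3 lb
Factor of safety n = P_cr / P = 4.9880 / 1.02 = 4.89

n ≈ 4.89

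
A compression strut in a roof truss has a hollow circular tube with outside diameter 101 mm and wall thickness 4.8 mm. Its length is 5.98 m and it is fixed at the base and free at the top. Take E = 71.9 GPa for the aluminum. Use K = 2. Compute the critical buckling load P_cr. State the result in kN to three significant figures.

P_cr ≈ 8.35 kN

Inner diameter d_i = 101 − 2×4.8 = 91.40 mm
I = π(d_o⁴ − d_i⁴)/64 = π(101⁴ − 91.40⁴)/64 = 1.682×10^6 mm⁴
I = 1.682×10^6 mm⁴ = 1.682×10^-6 m⁴
Effective length L_e = K·L = 2 × 5.98 = 11.96 m
P_cr = π²EI / L_e² = π² × 71.9×10⁹ × 1.682×10^-6 / 11.96² = 8.346×10^3 N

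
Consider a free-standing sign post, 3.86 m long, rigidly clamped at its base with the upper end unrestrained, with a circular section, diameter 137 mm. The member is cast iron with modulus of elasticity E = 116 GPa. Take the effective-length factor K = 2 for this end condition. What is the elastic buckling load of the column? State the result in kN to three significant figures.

P_cr ≈ 332 kN

I = πd⁴/64 = π×137⁴/64 = 1.729×10^7 mm⁴
I = 1.729×10^7 mm⁴ = 1.729×10^-5 m⁴
Effective length L_e = K·L = 2 × 3.86 = 7.720 m
P_cr = π²EI / L_e² = π² × 116×10⁹ × 1.729×10^-5 / 7.720² = 3.322×10^5 N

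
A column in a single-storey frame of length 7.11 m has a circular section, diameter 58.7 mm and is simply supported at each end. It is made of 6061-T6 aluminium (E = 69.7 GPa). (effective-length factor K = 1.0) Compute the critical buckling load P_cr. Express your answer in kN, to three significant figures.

I = πd⁴/64 = π×58.7⁴/64 = 5.828×10^5 mm⁴
I = 5.828×10^5 mm⁴ = 5.828×10^-7 m⁴
Effective length L_e = K·L = 1 × 7.11 = 7.110 m
P_cr = π²EI / L_e² = π² × 69.7×10⁹ × 5.828×10^-7 / 7.110² = 7.931×10^3 N

P_cr ≈ 7.93 kN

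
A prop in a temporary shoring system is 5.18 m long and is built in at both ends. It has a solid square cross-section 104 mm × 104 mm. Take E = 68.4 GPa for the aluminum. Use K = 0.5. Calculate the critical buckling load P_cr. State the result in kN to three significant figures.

P_cr ≈ 981 kN

I = a⁴/12 = 104⁴/12 = 9.749×10^6 mm⁴
I = 9.749×10^6 mm⁴ = 9.749×10^-6 m⁴
Effective length L_e = K·L = 0.5 × 5.18 = 2.590 m
P_cr = π²EI / L_e² = π² × 68.4×10⁹ × 9.749×10^-6 / 2.590² = 9.811×10^5 N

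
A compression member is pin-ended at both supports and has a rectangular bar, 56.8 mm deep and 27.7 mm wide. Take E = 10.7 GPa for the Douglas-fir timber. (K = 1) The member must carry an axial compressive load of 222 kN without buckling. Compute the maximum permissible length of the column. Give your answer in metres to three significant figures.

Buckling occurs about the weak axis: I_min = h·b³/12 with b = 27.7 mm (the shorter side).
I_min = 56.8×27.7³/12 = 1.006×10^5 mm⁴
I = 1.006×10^-7 m⁴
At the buckling limit P_cr = P = 2.220×10^5 N
From P_cr = π²EI/(K·L)²:  L = (1/K)·√(π²EI/P_cr) = (1/1)·√(π²×1.07×10^10×1.006×10^-7/2.220×10^5)
L = 0.219 m

L_max ≈ 0.219 m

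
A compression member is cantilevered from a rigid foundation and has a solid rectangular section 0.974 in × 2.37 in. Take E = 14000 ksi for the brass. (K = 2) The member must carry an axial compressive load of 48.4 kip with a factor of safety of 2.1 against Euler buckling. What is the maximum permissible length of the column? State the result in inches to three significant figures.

Buckling occurs about the weak axis: I_min = h·b³/12 with b = 0.974 in (the shorter side).
I_min = 2.37×0.974³/12 = 0.1825 in⁴
Required critical load P_cr = n·P = 2.1 × 48.4 = 101.6 kip = 1.016×10^5 lb
From P_cr = π²EI/(K·L)²:  L = (1/K)·√(π²EI/P_cr) = (1/2)·√(π²×1.40×10^7×0.1825/1.016×10^5)
L = 7.88 in

L_max ≈ 7.88 in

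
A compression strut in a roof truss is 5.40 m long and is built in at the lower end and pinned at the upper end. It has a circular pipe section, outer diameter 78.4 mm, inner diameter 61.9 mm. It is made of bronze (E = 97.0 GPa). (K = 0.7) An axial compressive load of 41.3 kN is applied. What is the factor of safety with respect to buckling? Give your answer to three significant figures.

n ≈ 1.84

d_o = 78.4 mm, d_i = 61.9 mm
I = π(d_o⁴ − d_i⁴)/64 = π(78.4⁴ − 61.90⁴)/64 = 1.134×10^6 mm⁴
I = 1.134×10^6 mm⁴ = 1.134×10^-6 m⁴
Effective length L_e = K·L = 0.7 × 5.40 = 3.780 m
P_cr = π²EI / L_e² = π² × 97.0×10⁹ × 1.134×10^-6 / 3.780² = 7.597×10^4 N
Factor of safety n = P_cr / P = 75.971 / 41.3 = 1.84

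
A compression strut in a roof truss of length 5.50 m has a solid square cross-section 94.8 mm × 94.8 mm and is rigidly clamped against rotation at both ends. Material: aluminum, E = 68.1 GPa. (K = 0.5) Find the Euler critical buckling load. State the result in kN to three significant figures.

P_cr ≈ 598 kN

I = a⁴/12 = 94.8⁴/12 = 6.731×10^6 mm⁴
I = 6.731×10^6 mm⁴ = 6.731×10^-6 m⁴
Effective length L_e = K·L = 0.5 × 5.50 = 2.750 m
P_cr = π²EI / L_e² = π² × 68.1×10⁹ × 6.731×10^-6 / 2.750² = 5.982×10^5 N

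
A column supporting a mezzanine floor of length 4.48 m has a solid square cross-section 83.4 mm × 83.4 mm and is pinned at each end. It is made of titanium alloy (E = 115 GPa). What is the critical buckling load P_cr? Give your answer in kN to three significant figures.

P_cr ≈ 228 kN

I = a⁴/12 = 83.4⁴/12 = 4.032×10^6 mm⁴
I = 4.032×10^6 mm⁴ = 4.032×10^-6 m⁴
Effective length L_e = K·L = 1 × 4.48 = 4.480 m
P_cr = π²EI / L_e² = π² × 115×10⁹ × 4.032×10^-6 / 4.480² = 2.280×10^5 N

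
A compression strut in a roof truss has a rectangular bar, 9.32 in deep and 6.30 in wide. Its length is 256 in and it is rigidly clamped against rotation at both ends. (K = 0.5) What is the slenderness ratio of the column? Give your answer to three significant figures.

For a rectangle r_min = b/√12 = 6.30/√12 = 1.819 in
L_e = K·L = 0.5 × 256 = 128.0 in
λ = L_e / r_min = 128.00 / 1.819 = 70.4

λ ≈ 70.4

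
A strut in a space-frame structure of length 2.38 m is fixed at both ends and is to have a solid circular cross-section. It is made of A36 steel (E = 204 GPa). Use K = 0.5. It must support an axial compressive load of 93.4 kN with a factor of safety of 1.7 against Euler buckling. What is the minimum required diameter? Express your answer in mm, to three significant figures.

Required P_cr = n·P = 1.7 × 93.4 = 158.8 kN
L_e = K·L = 0.5 × 2.38 = 1.190 m
Required I = P_cr·L_e²/(π²E) = 1.588×10^5 × 1.190² / (π² × 2.04×10^11) = 1.117×10^-7 m⁴
I_req = 1.117×10^5 mm⁴
Solid circle: I = πd⁴/64  ⇒  d = (64I/π)^(1/4) = (64×1.117×10^5/π)^(1/4) = 38.8 mm

d ≈ 38.8 mm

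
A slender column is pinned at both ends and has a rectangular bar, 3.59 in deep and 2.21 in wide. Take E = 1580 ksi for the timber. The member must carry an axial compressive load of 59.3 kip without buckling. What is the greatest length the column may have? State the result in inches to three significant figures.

Buckling occurs about the weak axis: I_min = h·b³/12 with b = 2.21 in (the shorter side).
I_min = 3.59×2.21³/12 = 3.229 in⁴
At the buckling limit P_cr = P = 5.930×10^4 lb
From P_cr = π²EI/(K·L)²:  L = (1/K)·√(π²EI/P_cr) = (1/1)·√(π²×1.58×10^6×3.229/5.930×10^4)
L = 29.1 in

L_max ≈ 29.1 in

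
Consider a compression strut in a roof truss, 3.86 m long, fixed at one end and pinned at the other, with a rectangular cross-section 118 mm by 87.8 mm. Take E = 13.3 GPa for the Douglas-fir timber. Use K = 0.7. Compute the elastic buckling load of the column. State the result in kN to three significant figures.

P_cr ≈ 120 kN

Buckling occurs about the weak axis: I_min = h·b³/12 with b = 87.8 mm (the shorter side).
I_min = 118×87.8³/12 = 6.656×10^6 mm⁴
I = 6.656×10^6 mm⁴ = 6.656×10^-6 m⁴
Effective length L_e = K·L = 0.7 × 3.86 = 2.702 m
P_cr = π²EI / L_e² = π² × 13.3×10⁹ × 6.656×10^-6 / 2.702² = 1.197×10^5 N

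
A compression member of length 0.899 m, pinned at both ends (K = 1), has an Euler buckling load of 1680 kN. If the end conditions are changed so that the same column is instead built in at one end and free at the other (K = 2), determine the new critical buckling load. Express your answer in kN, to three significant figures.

P_cr ≈ 420 kN

P_cr ∝ 1/K², so P_cr,new = P_cr,old × (K_old/K_new)² = 1680 × (1/2)²
= 1680 × 0.2500 = 420 kN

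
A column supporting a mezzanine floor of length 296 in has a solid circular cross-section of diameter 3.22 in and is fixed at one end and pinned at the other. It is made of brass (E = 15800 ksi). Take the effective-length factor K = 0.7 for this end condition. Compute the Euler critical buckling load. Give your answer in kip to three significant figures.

I = πd⁴/64 = π×3.22⁴/64 = 5.277 in⁴
Effective length L_e = K·L = 0.7 × 296 = 207.2 in
P_cr = π²EI / L_e² = π² × 15800×10³ × 5.277 / 207.2² = 1.917×10^4 lb

P_cr ≈ 19.2 kip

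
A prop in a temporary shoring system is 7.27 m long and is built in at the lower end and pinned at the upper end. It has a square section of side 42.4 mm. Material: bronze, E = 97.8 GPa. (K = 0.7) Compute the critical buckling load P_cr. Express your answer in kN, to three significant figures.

I = a⁴/12 = 42.4⁴/12 = 2.693×10^5 mm⁴
I = 2.693×10^5 mm⁴ = 2.693×10^-7 m⁴
Effective length L_e = K·L = 0.7 × 7.27 = 5.089 m
P_cr = π²EI / L_e² = π² × 97.8×10⁹ × 2.693×10^-7 / 5.089² = 1.004×10^4 N

P_cr ≈ 10.0 kN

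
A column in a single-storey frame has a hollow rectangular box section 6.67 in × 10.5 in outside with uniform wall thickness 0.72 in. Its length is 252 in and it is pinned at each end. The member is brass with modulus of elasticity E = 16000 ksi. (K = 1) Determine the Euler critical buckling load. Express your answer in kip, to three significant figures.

P_cr ≈ 377 kip

Inner dimensions: h_i = 10.5 − 2×0.72 = 9.060 in, b_i = 6.67 − 2×0.72 = 5.230 in
Weak-axis I_min = (h_o·b_o³ − h_i·b_i³)/12 with b_o = 6.67, b_i = 5.230 in (shorter outer/inner sides).
I_min = (10.5×6.67³ − 9.060×5.230³)/12 = 151.6 in⁴
Effective length L_e = K·L = 1 × 252 = 252.0 in
P_cr = π²EI / L_e² = π² × 16000×10³ × 151.6 / 252.0² = 3.771×10^5 lb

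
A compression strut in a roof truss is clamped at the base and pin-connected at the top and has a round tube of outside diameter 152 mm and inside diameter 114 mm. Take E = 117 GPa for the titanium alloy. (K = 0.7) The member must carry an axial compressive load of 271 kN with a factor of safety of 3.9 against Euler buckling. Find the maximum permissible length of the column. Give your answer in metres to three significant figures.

d_o = 152 mm, d_i = 114 mm
I = π(d_o⁴ − d_i⁴)/64 = π(152⁴ − 114.0⁴)/64 = 1.791×10^7 mm⁴
I = 1.791×10^-5 m⁴
Required critical load P_cr = n·P = 3.9 × 271 = 1057 kN = 1.057×10^6 N
From P_cr = π²EI/(K·L)²:  L = (1/K)·√(π²EI/P_cr) = (1/0.7)·√(π²×1.17×10^11×1.791×10^-5/1.057×10^6)
L = 6.32 m

L_max ≈ 6.32 m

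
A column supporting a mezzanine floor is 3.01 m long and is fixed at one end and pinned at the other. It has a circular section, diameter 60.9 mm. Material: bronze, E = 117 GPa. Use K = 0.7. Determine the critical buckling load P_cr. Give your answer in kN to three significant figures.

I = πd⁴/64 = π×60.9⁴/64 = 6.752×10^5 mm⁴
I = 6.752×10^5 mm⁴ = 6.752×10^-7 m⁴
Effective length L_e = K·L = 0.7 × 3.01 = 2.107 m
P_cr = π²EI / L_e² = π² × 117×10⁹ × 6.752×10^-7 / 2.107² = 1.756×10^5 N

P_cr ≈ 176 kN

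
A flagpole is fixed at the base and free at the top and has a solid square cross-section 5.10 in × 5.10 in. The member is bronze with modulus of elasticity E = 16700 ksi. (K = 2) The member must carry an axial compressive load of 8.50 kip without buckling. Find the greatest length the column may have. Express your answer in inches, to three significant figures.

I = a⁴/12 = 5.10⁴/12 = 56.38 in⁴
At the buckling limit P_cr = P = 8.500×10^3 lb
From P_cr = π²EI/(K·L)²:  L = (1/K)·√(π²EI/P_cr) = (1/2)·√(π²×1.67×10^7×56.38/8.500×10^3)
L = 523 in

L_max ≈ 523 in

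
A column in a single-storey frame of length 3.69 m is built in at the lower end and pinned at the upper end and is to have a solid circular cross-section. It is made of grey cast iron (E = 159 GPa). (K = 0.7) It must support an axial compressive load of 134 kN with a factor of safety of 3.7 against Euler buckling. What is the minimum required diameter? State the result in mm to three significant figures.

d ≈ 81.0 mm

Required P_cr = n·P = 3.7 × 134 = 495.8 kN
L_e = K·L = 0.7 × 3.69 = 2.583 m
Required I = P_cr·L_e²/(π²E) = 4.958×10^5 × 2.583² / (π² × 1.59×10^11) = 2.108×10^-6 m⁴
I_req = 2.108×10^6 mm⁴
Solid circle: I = πd⁴/64  ⇒  d = (64I/π)^(1/4) = (64×2.108×10^6/π)^(1/4) = 81.0 mm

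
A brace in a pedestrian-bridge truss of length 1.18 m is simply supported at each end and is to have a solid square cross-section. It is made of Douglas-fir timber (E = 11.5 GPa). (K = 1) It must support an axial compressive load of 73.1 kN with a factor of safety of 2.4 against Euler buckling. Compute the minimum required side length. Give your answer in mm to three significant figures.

Required P_cr = n·P = 2.4 × 73.1 = 175.4 kN
L_e = K·L = 1 × 1.18 = 1.180 m
Required I = P_cr·L_e²/(π²E) = 1.754×10^5 × 1.180² / (π² × 1.15×10^10) = 2.152×10^-6 m⁴
I_req = 2.152×10^6 mm⁴
Solid square: I = a⁴/12  ⇒  a = (12I)^(1/4) = (12×2.152×10^6)^(1/4) = 71.3 mm

a ≈ 71.3 mm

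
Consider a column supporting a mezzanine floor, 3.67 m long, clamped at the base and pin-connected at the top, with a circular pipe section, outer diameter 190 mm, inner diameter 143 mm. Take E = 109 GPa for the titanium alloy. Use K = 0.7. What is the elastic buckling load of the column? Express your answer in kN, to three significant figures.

P_cr ≈ 7080 kN

d_o = 190 mm, d_i = 143 mm
I = π(d_o⁴ − d_i⁴)/64 = π(190⁴ − 143.0⁴)/64 = 4.344×10^7 mm⁴
I = 4.344×10^7 mm⁴ = 4.344×10^-5 m⁴
Effective length L_e = K·L = 0.7 × 3.67 = 2.569 m
P_cr = π²EI / L_e² = π² × 109×10⁹ × 4.344×10^-5 / 2.569² = 7.082×10^6 N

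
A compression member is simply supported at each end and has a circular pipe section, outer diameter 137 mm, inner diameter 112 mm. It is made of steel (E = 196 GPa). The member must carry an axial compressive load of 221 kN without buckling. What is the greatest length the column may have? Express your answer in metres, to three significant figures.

d_o = 137 mm, d_i = 112 mm
I = π(d_o⁴ − d_i⁴)/64 = π(137⁴ − 112.0⁴)/64 = 9.568×10^6 mm⁴
I = 9.568×10^-6 m⁴
At the buckling limit P_cr = P = 2.210×10^5 N
From P_cr = π²EI/(K·L)²:  L = (1/K)·√(π²EI/P_cr) = (1/1)·√(π²×1.96×10^11×9.568×10^-6/2.210×10^5)
L = 9.15 m

L_max ≈ 9.15 m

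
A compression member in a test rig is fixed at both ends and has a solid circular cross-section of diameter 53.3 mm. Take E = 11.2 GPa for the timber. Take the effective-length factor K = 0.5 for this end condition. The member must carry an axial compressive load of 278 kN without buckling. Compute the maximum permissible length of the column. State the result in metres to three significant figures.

L_max ≈ 0.794 m

I = πd⁴/64 = π×53.3⁴/64 = 3.962×10^5 mm⁴
I = 3.962×10^-7 m⁴
At the buckling limit P_cr = P = 2.780×10^5 N
From P_cr = π²EI/(K·L)²:  L = (1/K)·√(π²EI/P_cr) = (1/0.5)·√(π²×1.12×10^10×3.962×10^-7/2.780×10^5)
L = 0.794 m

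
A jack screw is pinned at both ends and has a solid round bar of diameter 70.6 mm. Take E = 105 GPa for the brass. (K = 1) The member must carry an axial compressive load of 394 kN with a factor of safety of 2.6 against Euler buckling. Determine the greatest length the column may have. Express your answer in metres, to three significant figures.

L_max ≈ 1.11 m

I = πd⁴/64 = π×70.6⁴/64 = 1.220×10^6 mm⁴
I = 1.220×10^-6 m⁴
Required critical load P_cr = n·P = 2.6 × 394 = 1024 kN = 1.024×10^6 N
From P_cr = π²EI/(K·L)²:  L = (1/K)·√(π²EI/P_cr) = (1/1)·√(π²×1.05×10^11×1.220×10^-6/1.024×10^6)
L = 1.11 m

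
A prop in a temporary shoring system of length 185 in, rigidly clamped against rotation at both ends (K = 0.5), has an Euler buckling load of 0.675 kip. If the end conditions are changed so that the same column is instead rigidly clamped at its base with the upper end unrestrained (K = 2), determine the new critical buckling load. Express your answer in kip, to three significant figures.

P_cr ≈ 0.0422 kip

P_cr ∝ 1/K², so P_cr,new = P_cr,old × (K_old/K_new)² = 0.675 × (0.5/2)²
= 0.675 × 0.06250 = 0.0422 kip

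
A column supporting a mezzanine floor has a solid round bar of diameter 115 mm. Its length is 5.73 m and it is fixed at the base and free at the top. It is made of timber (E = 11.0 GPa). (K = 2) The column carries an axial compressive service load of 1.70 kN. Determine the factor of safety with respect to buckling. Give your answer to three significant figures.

I = πd⁴/64 = π×115⁴/64 = 8.585×10^6 mm⁴
I = 8.585×10^6 mm⁴ = 8.585×10^-6 m⁴
Effective length L_e = K·L = 2 × 5.73 = 11.46 m
P_cr = π²EI / L_e² = π² × 11.0×10⁹ × 8.585×10^-6 / 11.46² = 7.097×10^3 N
Factor of safety n = P_cr / P = 7.0972 / 1.70 = 4.17

n ≈ 4.17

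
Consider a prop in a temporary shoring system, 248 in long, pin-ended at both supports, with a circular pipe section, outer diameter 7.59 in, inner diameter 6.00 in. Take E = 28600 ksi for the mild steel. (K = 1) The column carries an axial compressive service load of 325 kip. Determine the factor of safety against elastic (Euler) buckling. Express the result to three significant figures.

d_o = 7.59 in, d_i = 6.00 in
I = π(d_o⁴ − d_i⁴)/64 = π(7.59⁴ − 6.000⁴)/64 = 99.29 in⁴
Effective length L_e = K·L = 1 × 248 = 248.0 in
P_cr = π²EI / L_e² = π² × 28600×10³ × 99.29 / 248.0² = 4.557×10^5 lb
Factor of safety n = P_cr / P = 455.68 / 325 = 1.40

n ≈ 1.40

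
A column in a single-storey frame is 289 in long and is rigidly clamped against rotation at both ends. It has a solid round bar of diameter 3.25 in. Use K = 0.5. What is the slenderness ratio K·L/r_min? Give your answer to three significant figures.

For a solid circle r = d/4 = 3.25/4 = 0.8125 in
L_e = K·L = 0.5 × 289 = 144.5 in
λ = L_e / r_min = 144.50 / 0.8125 = 178

λ ≈ 178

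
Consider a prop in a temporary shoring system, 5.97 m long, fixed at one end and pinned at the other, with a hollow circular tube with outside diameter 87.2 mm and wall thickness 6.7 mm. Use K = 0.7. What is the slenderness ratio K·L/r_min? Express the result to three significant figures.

λ ≈ 146

Inner diameter d_i = 87.2 − 2×6.7 = 73.80 mm
I = π(d_o⁴ − d_i⁴)/64 = π(87.2⁴ − 73.80⁴)/64 = 1.382×10^6 mm⁴
A = 1.694×10^3 mm²;  r_min = √(I/A) = √(1.382×10^6/1.694×10^3) = 28.56 mm
L_e = K·L = 0.7 × 5.97 m = 4.179 m = 4179.0 mm
λ = L_e / r_min = 4179.0 / 28.56 = 146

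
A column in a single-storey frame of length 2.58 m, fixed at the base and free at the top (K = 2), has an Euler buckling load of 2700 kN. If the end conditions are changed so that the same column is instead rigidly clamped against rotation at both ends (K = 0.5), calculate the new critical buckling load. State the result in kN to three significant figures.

P_cr ≈ 43200 kN

P_cr ∝ 1/K², so P_cr,new = P_cr,old × (K_old/K_new)² = 2700 × (2/0.5)²
= 2700 × 16.00 = 43200 kN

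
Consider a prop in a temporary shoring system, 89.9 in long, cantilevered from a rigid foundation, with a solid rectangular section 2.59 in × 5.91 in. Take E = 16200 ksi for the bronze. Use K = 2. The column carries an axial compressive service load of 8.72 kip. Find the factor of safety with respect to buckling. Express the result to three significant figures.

Buckling occurs about the weak axis: I_min = h·b³/12 with b = 2.59 in (the shorter side).
I_min = 5.91×2.59³/12 = 8.557 in⁴
Effective length L_e = K·L = 2 × 89.9 = 179.8 in
P_cr = π²EI / L_e² = π² × 16200×10³ × 8.557 / 179.8² = 4.232×10^4 lb
Factor of safety n = P_cr / P = 42.320 / 8.72 = 4.85

n ≈ 4.85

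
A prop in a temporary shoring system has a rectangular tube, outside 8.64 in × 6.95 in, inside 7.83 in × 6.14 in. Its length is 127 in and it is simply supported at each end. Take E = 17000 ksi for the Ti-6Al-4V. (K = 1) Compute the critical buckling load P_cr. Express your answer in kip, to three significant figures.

Weak-axis I_min = (h_o·b_o³ − h_i·b_i³)/12 with b_o = 6.95, b_i = 6.140 in (shorter outer/inner sides).
I_min = (8.64×6.95³ − 7.830×6.140³)/12 = 90.67 in⁴
Effective length L_e = K·L = 1 × 127 = 127.0 in
P_cr = π²EI / L_e² = π² × 17000×10³ × 90.67 / 127.0² = 9.432×10^5 lb

P_cr ≈ 943 kip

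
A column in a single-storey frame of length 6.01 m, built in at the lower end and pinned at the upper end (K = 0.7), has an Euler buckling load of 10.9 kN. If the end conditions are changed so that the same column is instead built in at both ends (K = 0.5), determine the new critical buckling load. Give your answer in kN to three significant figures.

P_cr ∝ 1/K², so P_cr,new = P_cr,old × (K_old/K_new)² = 10.9 × (0.7/0.5)²
= 10.9 × 1.960 = 21.4 kN

P_cr ≈ 21.4 kN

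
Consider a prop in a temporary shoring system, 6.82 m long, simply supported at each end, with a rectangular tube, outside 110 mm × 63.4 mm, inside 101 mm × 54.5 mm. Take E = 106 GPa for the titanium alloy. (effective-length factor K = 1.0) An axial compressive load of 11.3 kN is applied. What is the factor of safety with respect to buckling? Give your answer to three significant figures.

n ≈ 1.94

Weak-axis I_min = (h_o·b_o³ − h_i·b_i³)/12 with b_o = 63.4, b_i = 54.50 mm (shorter outer/inner sides).
I_min = (110×63.4³ − 101.0×54.50³)/12 = 9.736×10^5 mm⁴
I = 9.736×10^5 mm⁴ = 9.736×10^-7 m⁴
Effective length L_e = K·L = 1 × 6.82 = 6.820 m
P_cr = π²EI / L_e² = π² × 106×10⁹ × 9.736×10^-7 / 6.820² = 2.190×10^4 N
Factor of safety n = P_cr / P = 21.898 / 11.3 = 1.94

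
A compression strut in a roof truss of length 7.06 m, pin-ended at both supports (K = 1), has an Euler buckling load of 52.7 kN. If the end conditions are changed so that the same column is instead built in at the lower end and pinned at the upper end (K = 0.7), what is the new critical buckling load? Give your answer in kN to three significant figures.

P_cr ∝ 1/K², so P_cr,new = P_cr,old × (K_old/K_new)² = 52.7 × (1/0.7)²
= 52.7 × 2.041 = 108 kN

P_cr ≈ 108 kN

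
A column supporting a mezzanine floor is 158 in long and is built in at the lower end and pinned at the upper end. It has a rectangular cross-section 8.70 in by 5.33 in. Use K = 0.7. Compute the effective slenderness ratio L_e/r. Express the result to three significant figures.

λ ≈ 71.9

For a rectangle r_min = b/√12 = 5.33/√12 = 1.539 in
L_e = K·L = 0.7 × 158 = 110.6 in
λ = L_e / r_min = 110.60 / 1.539 = 71.9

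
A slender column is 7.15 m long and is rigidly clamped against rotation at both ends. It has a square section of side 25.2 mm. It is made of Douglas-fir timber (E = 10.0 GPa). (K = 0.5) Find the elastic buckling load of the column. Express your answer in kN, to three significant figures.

P_cr ≈ 0.260 kN

I = a⁴/12 = 25.2⁴/12 = 3.361×10^4 mm⁴
I = 3.361×10^4 mm⁴ = 3.361×10^-8 m⁴
Effective length L_e = K·L = 0.5 × 7.15 = 3.575 m
P_cr = π²EI / L_e² = π² × 10.0×10⁹ × 3.361×10^-8 / 3.575² = 259.5 N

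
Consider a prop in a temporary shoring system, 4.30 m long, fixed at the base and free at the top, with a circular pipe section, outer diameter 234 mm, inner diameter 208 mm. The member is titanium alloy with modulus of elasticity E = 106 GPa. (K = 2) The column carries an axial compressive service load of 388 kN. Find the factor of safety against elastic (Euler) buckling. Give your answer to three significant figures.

d_o = 234 mm, d_i = 208 mm
I = π(d_o⁴ − d_i⁴)/64 = π(234⁴ − 208.0⁴)/64 = 5.529×10^7 mm⁴
I = 5.529×10^7 mm⁴ = 5.529×10^-5 m⁴
Effective length L_e = K·L = 2 × 4.30 = 8.600 m
P_cr = π²EI / L_e² = π² × 106×10⁹ × 5.529×10^-5 / 8.600² = 7.821×10^5 N
Factor of safety n = P_cr / P = 782.15 / 388 = 2.02

n ≈ 2.02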